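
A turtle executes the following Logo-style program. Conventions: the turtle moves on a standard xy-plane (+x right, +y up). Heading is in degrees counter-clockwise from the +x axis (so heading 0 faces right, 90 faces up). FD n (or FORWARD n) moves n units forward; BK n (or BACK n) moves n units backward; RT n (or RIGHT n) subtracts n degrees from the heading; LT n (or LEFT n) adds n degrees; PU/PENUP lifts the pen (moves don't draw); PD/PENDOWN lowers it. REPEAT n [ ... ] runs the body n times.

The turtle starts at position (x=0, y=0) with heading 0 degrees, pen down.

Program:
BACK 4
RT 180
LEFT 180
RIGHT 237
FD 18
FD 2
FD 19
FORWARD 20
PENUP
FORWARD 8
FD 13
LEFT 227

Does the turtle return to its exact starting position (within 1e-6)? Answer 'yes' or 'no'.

Answer: no

Derivation:
Executing turtle program step by step:
Start: pos=(0,0), heading=0, pen down
BK 4: (0,0) -> (-4,0) [heading=0, draw]
RT 180: heading 0 -> 180
LT 180: heading 180 -> 0
RT 237: heading 0 -> 123
FD 18: (-4,0) -> (-13.804,15.096) [heading=123, draw]
FD 2: (-13.804,15.096) -> (-14.893,16.773) [heading=123, draw]
FD 19: (-14.893,16.773) -> (-25.241,32.708) [heading=123, draw]
FD 20: (-25.241,32.708) -> (-36.134,49.482) [heading=123, draw]
PU: pen up
FD 8: (-36.134,49.482) -> (-40.491,56.191) [heading=123, move]
FD 13: (-40.491,56.191) -> (-47.571,67.094) [heading=123, move]
LT 227: heading 123 -> 350
Final: pos=(-47.571,67.094), heading=350, 5 segment(s) drawn

Start position: (0, 0)
Final position: (-47.571, 67.094)
Distance = 82.247; >= 1e-6 -> NOT closed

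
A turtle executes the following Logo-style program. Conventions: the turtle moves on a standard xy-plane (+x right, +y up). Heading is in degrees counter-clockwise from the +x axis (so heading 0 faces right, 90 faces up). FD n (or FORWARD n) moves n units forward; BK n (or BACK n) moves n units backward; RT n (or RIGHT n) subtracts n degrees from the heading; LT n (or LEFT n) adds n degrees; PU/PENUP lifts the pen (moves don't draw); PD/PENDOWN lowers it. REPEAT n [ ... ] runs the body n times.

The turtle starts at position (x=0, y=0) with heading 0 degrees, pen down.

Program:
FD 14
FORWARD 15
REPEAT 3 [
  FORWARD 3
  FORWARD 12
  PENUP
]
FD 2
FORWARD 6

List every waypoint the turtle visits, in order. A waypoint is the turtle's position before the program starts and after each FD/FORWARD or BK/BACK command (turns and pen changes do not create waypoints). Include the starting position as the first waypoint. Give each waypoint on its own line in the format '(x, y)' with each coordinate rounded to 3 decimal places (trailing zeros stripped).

Answer: (0, 0)
(14, 0)
(29, 0)
(32, 0)
(44, 0)
(47, 0)
(59, 0)
(62, 0)
(74, 0)
(76, 0)
(82, 0)

Derivation:
Executing turtle program step by step:
Start: pos=(0,0), heading=0, pen down
FD 14: (0,0) -> (14,0) [heading=0, draw]
FD 15: (14,0) -> (29,0) [heading=0, draw]
REPEAT 3 [
  -- iteration 1/3 --
  FD 3: (29,0) -> (32,0) [heading=0, draw]
  FD 12: (32,0) -> (44,0) [heading=0, draw]
  PU: pen up
  -- iteration 2/3 --
  FD 3: (44,0) -> (47,0) [heading=0, move]
  FD 12: (47,0) -> (59,0) [heading=0, move]
  PU: pen up
  -- iteration 3/3 --
  FD 3: (59,0) -> (62,0) [heading=0, move]
  FD 12: (62,0) -> (74,0) [heading=0, move]
  PU: pen up
]
FD 2: (74,0) -> (76,0) [heading=0, move]
FD 6: (76,0) -> (82,0) [heading=0, move]
Final: pos=(82,0), heading=0, 4 segment(s) drawn
Waypoints (11 total):
(0, 0)
(14, 0)
(29, 0)
(32, 0)
(44, 0)
(47, 0)
(59, 0)
(62, 0)
(74, 0)
(76, 0)
(82, 0)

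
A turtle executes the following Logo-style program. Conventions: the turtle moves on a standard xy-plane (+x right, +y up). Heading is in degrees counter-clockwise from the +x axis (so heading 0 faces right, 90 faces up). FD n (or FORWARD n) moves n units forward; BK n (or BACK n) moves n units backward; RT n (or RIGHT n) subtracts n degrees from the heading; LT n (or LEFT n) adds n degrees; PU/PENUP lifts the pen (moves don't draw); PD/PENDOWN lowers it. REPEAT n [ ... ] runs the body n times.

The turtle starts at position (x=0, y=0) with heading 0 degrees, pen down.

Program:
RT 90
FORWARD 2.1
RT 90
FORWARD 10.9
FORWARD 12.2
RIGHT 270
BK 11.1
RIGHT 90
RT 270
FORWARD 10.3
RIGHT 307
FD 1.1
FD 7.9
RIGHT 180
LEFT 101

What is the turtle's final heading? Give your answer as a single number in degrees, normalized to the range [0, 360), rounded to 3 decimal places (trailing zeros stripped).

Answer: 244

Derivation:
Executing turtle program step by step:
Start: pos=(0,0), heading=0, pen down
RT 90: heading 0 -> 270
FD 2.1: (0,0) -> (0,-2.1) [heading=270, draw]
RT 90: heading 270 -> 180
FD 10.9: (0,-2.1) -> (-10.9,-2.1) [heading=180, draw]
FD 12.2: (-10.9,-2.1) -> (-23.1,-2.1) [heading=180, draw]
RT 270: heading 180 -> 270
BK 11.1: (-23.1,-2.1) -> (-23.1,9) [heading=270, draw]
RT 90: heading 270 -> 180
RT 270: heading 180 -> 270
FD 10.3: (-23.1,9) -> (-23.1,-1.3) [heading=270, draw]
RT 307: heading 270 -> 323
FD 1.1: (-23.1,-1.3) -> (-22.222,-1.962) [heading=323, draw]
FD 7.9: (-22.222,-1.962) -> (-15.912,-6.716) [heading=323, draw]
RT 180: heading 323 -> 143
LT 101: heading 143 -> 244
Final: pos=(-15.912,-6.716), heading=244, 7 segment(s) drawn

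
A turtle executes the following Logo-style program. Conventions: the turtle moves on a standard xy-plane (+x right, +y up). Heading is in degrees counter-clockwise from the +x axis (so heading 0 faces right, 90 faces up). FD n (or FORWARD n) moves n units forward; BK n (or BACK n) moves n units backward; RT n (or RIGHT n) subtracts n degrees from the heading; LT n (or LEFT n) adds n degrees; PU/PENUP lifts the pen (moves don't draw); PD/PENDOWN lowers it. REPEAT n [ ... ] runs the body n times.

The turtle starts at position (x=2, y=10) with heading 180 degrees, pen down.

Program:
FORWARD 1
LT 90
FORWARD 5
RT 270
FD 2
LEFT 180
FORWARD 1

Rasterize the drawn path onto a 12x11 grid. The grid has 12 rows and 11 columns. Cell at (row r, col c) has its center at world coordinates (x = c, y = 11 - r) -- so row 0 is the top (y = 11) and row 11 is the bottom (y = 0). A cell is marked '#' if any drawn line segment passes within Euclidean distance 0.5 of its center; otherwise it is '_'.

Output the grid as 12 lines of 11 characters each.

Answer: ___________
_##________
_#_________
_#_________
_#_________
_#_________
_###_______
___________
___________
___________
___________
___________

Derivation:
Segment 0: (2,10) -> (1,10)
Segment 1: (1,10) -> (1,5)
Segment 2: (1,5) -> (3,5)
Segment 3: (3,5) -> (2,5)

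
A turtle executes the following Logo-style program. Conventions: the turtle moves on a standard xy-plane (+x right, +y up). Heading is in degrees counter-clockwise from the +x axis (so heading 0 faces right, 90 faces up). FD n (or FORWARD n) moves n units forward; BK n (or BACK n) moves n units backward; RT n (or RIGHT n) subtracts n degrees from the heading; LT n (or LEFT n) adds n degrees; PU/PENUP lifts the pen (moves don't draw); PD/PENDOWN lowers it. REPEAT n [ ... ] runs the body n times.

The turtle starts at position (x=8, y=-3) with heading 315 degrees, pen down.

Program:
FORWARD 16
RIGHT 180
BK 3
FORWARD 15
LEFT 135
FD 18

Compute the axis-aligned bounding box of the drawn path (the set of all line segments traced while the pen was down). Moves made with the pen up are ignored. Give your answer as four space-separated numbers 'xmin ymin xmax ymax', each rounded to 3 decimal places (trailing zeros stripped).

Answer: 8 -23.828 21.435 -3

Derivation:
Executing turtle program step by step:
Start: pos=(8,-3), heading=315, pen down
FD 16: (8,-3) -> (19.314,-14.314) [heading=315, draw]
RT 180: heading 315 -> 135
BK 3: (19.314,-14.314) -> (21.435,-16.435) [heading=135, draw]
FD 15: (21.435,-16.435) -> (10.828,-5.828) [heading=135, draw]
LT 135: heading 135 -> 270
FD 18: (10.828,-5.828) -> (10.828,-23.828) [heading=270, draw]
Final: pos=(10.828,-23.828), heading=270, 4 segment(s) drawn

Segment endpoints: x in {8, 10.828, 10.828, 19.314, 21.435}, y in {-23.828, -16.435, -14.314, -5.828, -3}
xmin=8, ymin=-23.828, xmax=21.435, ymax=-3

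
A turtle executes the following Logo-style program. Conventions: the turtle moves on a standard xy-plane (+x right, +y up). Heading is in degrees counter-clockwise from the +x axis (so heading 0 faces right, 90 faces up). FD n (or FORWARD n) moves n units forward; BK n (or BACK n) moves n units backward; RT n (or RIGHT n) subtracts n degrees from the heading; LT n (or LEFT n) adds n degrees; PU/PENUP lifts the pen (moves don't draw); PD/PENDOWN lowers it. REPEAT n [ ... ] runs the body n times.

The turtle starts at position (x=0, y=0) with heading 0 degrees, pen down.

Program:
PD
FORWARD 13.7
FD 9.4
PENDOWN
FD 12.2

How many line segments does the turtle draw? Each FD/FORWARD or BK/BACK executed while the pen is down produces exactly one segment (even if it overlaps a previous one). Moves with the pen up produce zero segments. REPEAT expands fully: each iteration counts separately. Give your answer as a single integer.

Executing turtle program step by step:
Start: pos=(0,0), heading=0, pen down
PD: pen down
FD 13.7: (0,0) -> (13.7,0) [heading=0, draw]
FD 9.4: (13.7,0) -> (23.1,0) [heading=0, draw]
PD: pen down
FD 12.2: (23.1,0) -> (35.3,0) [heading=0, draw]
Final: pos=(35.3,0), heading=0, 3 segment(s) drawn
Segments drawn: 3

Answer: 3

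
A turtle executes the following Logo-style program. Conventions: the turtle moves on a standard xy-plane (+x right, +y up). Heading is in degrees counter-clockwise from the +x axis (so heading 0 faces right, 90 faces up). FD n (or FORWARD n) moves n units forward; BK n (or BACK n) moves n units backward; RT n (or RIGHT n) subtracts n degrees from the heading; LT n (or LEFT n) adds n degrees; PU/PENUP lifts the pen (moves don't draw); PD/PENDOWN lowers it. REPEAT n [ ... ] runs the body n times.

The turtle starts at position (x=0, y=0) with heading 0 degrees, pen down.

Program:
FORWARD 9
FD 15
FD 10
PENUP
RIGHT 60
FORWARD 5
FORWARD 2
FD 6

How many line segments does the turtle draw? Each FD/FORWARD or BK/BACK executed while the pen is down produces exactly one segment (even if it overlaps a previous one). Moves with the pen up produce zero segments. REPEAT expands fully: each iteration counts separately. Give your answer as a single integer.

Executing turtle program step by step:
Start: pos=(0,0), heading=0, pen down
FD 9: (0,0) -> (9,0) [heading=0, draw]
FD 15: (9,0) -> (24,0) [heading=0, draw]
FD 10: (24,0) -> (34,0) [heading=0, draw]
PU: pen up
RT 60: heading 0 -> 300
FD 5: (34,0) -> (36.5,-4.33) [heading=300, move]
FD 2: (36.5,-4.33) -> (37.5,-6.062) [heading=300, move]
FD 6: (37.5,-6.062) -> (40.5,-11.258) [heading=300, move]
Final: pos=(40.5,-11.258), heading=300, 3 segment(s) drawn
Segments drawn: 3

Answer: 3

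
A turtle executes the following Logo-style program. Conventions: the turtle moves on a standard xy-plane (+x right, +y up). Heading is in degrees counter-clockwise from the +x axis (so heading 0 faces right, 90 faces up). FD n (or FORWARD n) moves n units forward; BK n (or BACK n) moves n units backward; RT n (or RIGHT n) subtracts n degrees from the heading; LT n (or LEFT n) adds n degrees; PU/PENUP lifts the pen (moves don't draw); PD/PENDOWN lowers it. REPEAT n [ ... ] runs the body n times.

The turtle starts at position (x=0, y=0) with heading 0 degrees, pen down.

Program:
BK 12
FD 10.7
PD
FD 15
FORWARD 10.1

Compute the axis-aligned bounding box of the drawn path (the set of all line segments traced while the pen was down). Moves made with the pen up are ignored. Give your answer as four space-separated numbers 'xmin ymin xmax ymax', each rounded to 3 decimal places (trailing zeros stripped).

Answer: -12 0 23.8 0

Derivation:
Executing turtle program step by step:
Start: pos=(0,0), heading=0, pen down
BK 12: (0,0) -> (-12,0) [heading=0, draw]
FD 10.7: (-12,0) -> (-1.3,0) [heading=0, draw]
PD: pen down
FD 15: (-1.3,0) -> (13.7,0) [heading=0, draw]
FD 10.1: (13.7,0) -> (23.8,0) [heading=0, draw]
Final: pos=(23.8,0), heading=0, 4 segment(s) drawn

Segment endpoints: x in {-12, -1.3, 0, 13.7, 23.8}, y in {0}
xmin=-12, ymin=0, xmax=23.8, ymax=0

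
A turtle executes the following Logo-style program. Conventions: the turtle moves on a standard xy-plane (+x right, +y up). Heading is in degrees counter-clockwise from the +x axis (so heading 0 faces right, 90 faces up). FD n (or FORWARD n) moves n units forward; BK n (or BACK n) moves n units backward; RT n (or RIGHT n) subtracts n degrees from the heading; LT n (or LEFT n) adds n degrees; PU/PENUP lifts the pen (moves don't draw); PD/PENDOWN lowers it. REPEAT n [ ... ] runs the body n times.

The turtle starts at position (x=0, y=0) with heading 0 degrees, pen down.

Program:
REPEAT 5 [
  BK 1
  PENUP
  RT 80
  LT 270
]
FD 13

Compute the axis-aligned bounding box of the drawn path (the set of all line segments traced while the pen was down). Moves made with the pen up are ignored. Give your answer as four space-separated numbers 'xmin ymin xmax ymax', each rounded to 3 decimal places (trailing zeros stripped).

Answer: -1 0 0 0

Derivation:
Executing turtle program step by step:
Start: pos=(0,0), heading=0, pen down
REPEAT 5 [
  -- iteration 1/5 --
  BK 1: (0,0) -> (-1,0) [heading=0, draw]
  PU: pen up
  RT 80: heading 0 -> 280
  LT 270: heading 280 -> 190
  -- iteration 2/5 --
  BK 1: (-1,0) -> (-0.015,0.174) [heading=190, move]
  PU: pen up
  RT 80: heading 190 -> 110
  LT 270: heading 110 -> 20
  -- iteration 3/5 --
  BK 1: (-0.015,0.174) -> (-0.955,-0.168) [heading=20, move]
  PU: pen up
  RT 80: heading 20 -> 300
  LT 270: heading 300 -> 210
  -- iteration 4/5 --
  BK 1: (-0.955,-0.168) -> (-0.089,0.332) [heading=210, move]
  PU: pen up
  RT 80: heading 210 -> 130
  LT 270: heading 130 -> 40
  -- iteration 5/5 --
  BK 1: (-0.089,0.332) -> (-0.855,-0.311) [heading=40, move]
  PU: pen up
  RT 80: heading 40 -> 320
  LT 270: heading 320 -> 230
]
FD 13: (-0.855,-0.311) -> (-9.211,-10.27) [heading=230, move]
Final: pos=(-9.211,-10.27), heading=230, 1 segment(s) drawn

Segment endpoints: x in {-1, 0}, y in {0}
xmin=-1, ymin=0, xmax=0, ymax=0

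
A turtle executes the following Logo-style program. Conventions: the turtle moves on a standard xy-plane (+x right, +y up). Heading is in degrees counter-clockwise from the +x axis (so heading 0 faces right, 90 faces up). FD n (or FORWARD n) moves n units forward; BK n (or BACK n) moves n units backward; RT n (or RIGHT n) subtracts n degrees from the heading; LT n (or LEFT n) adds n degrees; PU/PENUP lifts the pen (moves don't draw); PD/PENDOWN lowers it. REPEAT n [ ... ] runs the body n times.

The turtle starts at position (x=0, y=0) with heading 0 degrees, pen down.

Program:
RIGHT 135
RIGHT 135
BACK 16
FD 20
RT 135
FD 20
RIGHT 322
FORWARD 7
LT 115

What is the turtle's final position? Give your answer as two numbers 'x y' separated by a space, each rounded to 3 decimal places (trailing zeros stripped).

Answer: 21.09 -10.995

Derivation:
Executing turtle program step by step:
Start: pos=(0,0), heading=0, pen down
RT 135: heading 0 -> 225
RT 135: heading 225 -> 90
BK 16: (0,0) -> (0,-16) [heading=90, draw]
FD 20: (0,-16) -> (0,4) [heading=90, draw]
RT 135: heading 90 -> 315
FD 20: (0,4) -> (14.142,-10.142) [heading=315, draw]
RT 322: heading 315 -> 353
FD 7: (14.142,-10.142) -> (21.09,-10.995) [heading=353, draw]
LT 115: heading 353 -> 108
Final: pos=(21.09,-10.995), heading=108, 4 segment(s) drawn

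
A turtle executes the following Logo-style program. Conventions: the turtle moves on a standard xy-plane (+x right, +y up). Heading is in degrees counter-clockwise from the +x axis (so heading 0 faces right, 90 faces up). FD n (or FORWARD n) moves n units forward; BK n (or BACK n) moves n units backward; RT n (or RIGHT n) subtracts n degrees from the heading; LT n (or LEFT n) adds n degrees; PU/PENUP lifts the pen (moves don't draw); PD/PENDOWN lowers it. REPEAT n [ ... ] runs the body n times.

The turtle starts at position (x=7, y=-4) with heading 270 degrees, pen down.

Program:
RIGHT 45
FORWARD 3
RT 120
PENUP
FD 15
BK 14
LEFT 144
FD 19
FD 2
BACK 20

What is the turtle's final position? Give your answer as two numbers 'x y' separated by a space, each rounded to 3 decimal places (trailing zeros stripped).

Executing turtle program step by step:
Start: pos=(7,-4), heading=270, pen down
RT 45: heading 270 -> 225
FD 3: (7,-4) -> (4.879,-6.121) [heading=225, draw]
RT 120: heading 225 -> 105
PU: pen up
FD 15: (4.879,-6.121) -> (0.996,8.368) [heading=105, move]
BK 14: (0.996,8.368) -> (4.62,-5.155) [heading=105, move]
LT 144: heading 105 -> 249
FD 19: (4.62,-5.155) -> (-2.189,-22.893) [heading=249, move]
FD 2: (-2.189,-22.893) -> (-2.906,-24.761) [heading=249, move]
BK 20: (-2.906,-24.761) -> (4.261,-6.089) [heading=249, move]
Final: pos=(4.261,-6.089), heading=249, 1 segment(s) drawn

Answer: 4.261 -6.089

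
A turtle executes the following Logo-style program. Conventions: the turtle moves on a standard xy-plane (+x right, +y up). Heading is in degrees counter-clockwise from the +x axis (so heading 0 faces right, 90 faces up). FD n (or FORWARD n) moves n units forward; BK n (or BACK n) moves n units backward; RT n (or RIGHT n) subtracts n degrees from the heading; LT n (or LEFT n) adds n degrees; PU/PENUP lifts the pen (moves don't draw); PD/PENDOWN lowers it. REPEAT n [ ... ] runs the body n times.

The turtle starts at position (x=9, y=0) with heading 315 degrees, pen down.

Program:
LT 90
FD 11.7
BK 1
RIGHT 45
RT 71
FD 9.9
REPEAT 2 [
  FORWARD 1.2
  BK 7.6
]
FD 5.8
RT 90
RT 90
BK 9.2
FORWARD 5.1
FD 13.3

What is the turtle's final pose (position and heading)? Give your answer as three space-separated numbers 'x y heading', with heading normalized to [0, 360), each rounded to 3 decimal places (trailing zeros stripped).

Answer: 14.515 13.523 109

Derivation:
Executing turtle program step by step:
Start: pos=(9,0), heading=315, pen down
LT 90: heading 315 -> 45
FD 11.7: (9,0) -> (17.273,8.273) [heading=45, draw]
BK 1: (17.273,8.273) -> (16.566,7.566) [heading=45, draw]
RT 45: heading 45 -> 0
RT 71: heading 0 -> 289
FD 9.9: (16.566,7.566) -> (19.789,-1.795) [heading=289, draw]
REPEAT 2 [
  -- iteration 1/2 --
  FD 1.2: (19.789,-1.795) -> (20.18,-2.929) [heading=289, draw]
  BK 7.6: (20.18,-2.929) -> (17.706,4.257) [heading=289, draw]
  -- iteration 2/2 --
  FD 1.2: (17.706,4.257) -> (18.096,3.122) [heading=289, draw]
  BK 7.6: (18.096,3.122) -> (15.622,10.308) [heading=289, draw]
]
FD 5.8: (15.622,10.308) -> (17.51,4.824) [heading=289, draw]
RT 90: heading 289 -> 199
RT 90: heading 199 -> 109
BK 9.2: (17.51,4.824) -> (20.505,-3.875) [heading=109, draw]
FD 5.1: (20.505,-3.875) -> (18.845,0.947) [heading=109, draw]
FD 13.3: (18.845,0.947) -> (14.515,13.523) [heading=109, draw]
Final: pos=(14.515,13.523), heading=109, 11 segment(s) drawn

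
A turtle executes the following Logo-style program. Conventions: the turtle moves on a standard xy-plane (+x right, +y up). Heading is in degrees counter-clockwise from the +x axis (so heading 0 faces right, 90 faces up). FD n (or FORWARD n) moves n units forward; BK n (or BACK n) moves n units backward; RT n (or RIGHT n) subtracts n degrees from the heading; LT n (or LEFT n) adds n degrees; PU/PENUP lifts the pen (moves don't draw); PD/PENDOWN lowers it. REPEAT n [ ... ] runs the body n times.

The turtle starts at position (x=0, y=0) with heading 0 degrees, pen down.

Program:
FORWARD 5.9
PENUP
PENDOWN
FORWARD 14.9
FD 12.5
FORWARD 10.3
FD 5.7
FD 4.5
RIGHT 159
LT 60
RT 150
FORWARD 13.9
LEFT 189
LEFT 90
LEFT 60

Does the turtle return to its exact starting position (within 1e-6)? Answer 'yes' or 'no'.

Answer: no

Derivation:
Executing turtle program step by step:
Start: pos=(0,0), heading=0, pen down
FD 5.9: (0,0) -> (5.9,0) [heading=0, draw]
PU: pen up
PD: pen down
FD 14.9: (5.9,0) -> (20.8,0) [heading=0, draw]
FD 12.5: (20.8,0) -> (33.3,0) [heading=0, draw]
FD 10.3: (33.3,0) -> (43.6,0) [heading=0, draw]
FD 5.7: (43.6,0) -> (49.3,0) [heading=0, draw]
FD 4.5: (49.3,0) -> (53.8,0) [heading=0, draw]
RT 159: heading 0 -> 201
LT 60: heading 201 -> 261
RT 150: heading 261 -> 111
FD 13.9: (53.8,0) -> (48.819,12.977) [heading=111, draw]
LT 189: heading 111 -> 300
LT 90: heading 300 -> 30
LT 60: heading 30 -> 90
Final: pos=(48.819,12.977), heading=90, 7 segment(s) drawn

Start position: (0, 0)
Final position: (48.819, 12.977)
Distance = 50.514; >= 1e-6 -> NOT closed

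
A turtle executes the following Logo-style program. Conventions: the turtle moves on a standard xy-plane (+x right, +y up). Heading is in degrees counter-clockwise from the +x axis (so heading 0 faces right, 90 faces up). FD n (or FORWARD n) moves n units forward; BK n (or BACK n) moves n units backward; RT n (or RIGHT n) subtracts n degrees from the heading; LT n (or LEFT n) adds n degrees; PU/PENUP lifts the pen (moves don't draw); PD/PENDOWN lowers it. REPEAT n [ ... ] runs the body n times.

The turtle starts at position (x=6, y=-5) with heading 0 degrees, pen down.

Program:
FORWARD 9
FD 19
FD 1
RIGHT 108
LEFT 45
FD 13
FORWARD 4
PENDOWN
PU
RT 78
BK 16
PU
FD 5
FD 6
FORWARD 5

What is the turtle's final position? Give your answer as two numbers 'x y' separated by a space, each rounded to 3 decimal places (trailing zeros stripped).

Executing turtle program step by step:
Start: pos=(6,-5), heading=0, pen down
FD 9: (6,-5) -> (15,-5) [heading=0, draw]
FD 19: (15,-5) -> (34,-5) [heading=0, draw]
FD 1: (34,-5) -> (35,-5) [heading=0, draw]
RT 108: heading 0 -> 252
LT 45: heading 252 -> 297
FD 13: (35,-5) -> (40.902,-16.583) [heading=297, draw]
FD 4: (40.902,-16.583) -> (42.718,-20.147) [heading=297, draw]
PD: pen down
PU: pen up
RT 78: heading 297 -> 219
BK 16: (42.718,-20.147) -> (55.152,-10.078) [heading=219, move]
PU: pen up
FD 5: (55.152,-10.078) -> (51.266,-13.225) [heading=219, move]
FD 6: (51.266,-13.225) -> (46.604,-17.001) [heading=219, move]
FD 5: (46.604,-17.001) -> (42.718,-20.147) [heading=219, move]
Final: pos=(42.718,-20.147), heading=219, 5 segment(s) drawn

Answer: 42.718 -20.147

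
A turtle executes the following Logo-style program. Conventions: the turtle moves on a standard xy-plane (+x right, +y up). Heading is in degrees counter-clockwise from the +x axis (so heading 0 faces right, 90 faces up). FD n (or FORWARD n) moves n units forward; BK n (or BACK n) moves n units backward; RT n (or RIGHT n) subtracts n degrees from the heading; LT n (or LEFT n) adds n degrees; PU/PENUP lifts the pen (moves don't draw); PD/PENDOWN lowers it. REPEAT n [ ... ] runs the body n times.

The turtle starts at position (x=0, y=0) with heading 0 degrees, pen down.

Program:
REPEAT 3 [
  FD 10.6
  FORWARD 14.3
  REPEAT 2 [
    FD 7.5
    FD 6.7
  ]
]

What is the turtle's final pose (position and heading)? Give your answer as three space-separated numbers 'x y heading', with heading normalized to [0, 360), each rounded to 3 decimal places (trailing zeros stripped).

Executing turtle program step by step:
Start: pos=(0,0), heading=0, pen down
REPEAT 3 [
  -- iteration 1/3 --
  FD 10.6: (0,0) -> (10.6,0) [heading=0, draw]
  FD 14.3: (10.6,0) -> (24.9,0) [heading=0, draw]
  REPEAT 2 [
    -- iteration 1/2 --
    FD 7.5: (24.9,0) -> (32.4,0) [heading=0, draw]
    FD 6.7: (32.4,0) -> (39.1,0) [heading=0, draw]
    -- iteration 2/2 --
    FD 7.5: (39.1,0) -> (46.6,0) [heading=0, draw]
    FD 6.7: (46.6,0) -> (53.3,0) [heading=0, draw]
  ]
  -- iteration 2/3 --
  FD 10.6: (53.3,0) -> (63.9,0) [heading=0, draw]
  FD 14.3: (63.9,0) -> (78.2,0) [heading=0, draw]
  REPEAT 2 [
    -- iteration 1/2 --
    FD 7.5: (78.2,0) -> (85.7,0) [heading=0, draw]
    FD 6.7: (85.7,0) -> (92.4,0) [heading=0, draw]
    -- iteration 2/2 --
    FD 7.5: (92.4,0) -> (99.9,0) [heading=0, draw]
    FD 6.7: (99.9,0) -> (106.6,0) [heading=0, draw]
  ]
  -- iteration 3/3 --
  FD 10.6: (106.6,0) -> (117.2,0) [heading=0, draw]
  FD 14.3: (117.2,0) -> (131.5,0) [heading=0, draw]
  REPEAT 2 [
    -- iteration 1/2 --
    FD 7.5: (131.5,0) -> (139,0) [heading=0, draw]
    FD 6.7: (139,0) -> (145.7,0) [heading=0, draw]
    -- iteration 2/2 --
    FD 7.5: (145.7,0) -> (153.2,0) [heading=0, draw]
    FD 6.7: (153.2,0) -> (159.9,0) [heading=0, draw]
  ]
]
Final: pos=(159.9,0), heading=0, 18 segment(s) drawn

Answer: 159.9 0 0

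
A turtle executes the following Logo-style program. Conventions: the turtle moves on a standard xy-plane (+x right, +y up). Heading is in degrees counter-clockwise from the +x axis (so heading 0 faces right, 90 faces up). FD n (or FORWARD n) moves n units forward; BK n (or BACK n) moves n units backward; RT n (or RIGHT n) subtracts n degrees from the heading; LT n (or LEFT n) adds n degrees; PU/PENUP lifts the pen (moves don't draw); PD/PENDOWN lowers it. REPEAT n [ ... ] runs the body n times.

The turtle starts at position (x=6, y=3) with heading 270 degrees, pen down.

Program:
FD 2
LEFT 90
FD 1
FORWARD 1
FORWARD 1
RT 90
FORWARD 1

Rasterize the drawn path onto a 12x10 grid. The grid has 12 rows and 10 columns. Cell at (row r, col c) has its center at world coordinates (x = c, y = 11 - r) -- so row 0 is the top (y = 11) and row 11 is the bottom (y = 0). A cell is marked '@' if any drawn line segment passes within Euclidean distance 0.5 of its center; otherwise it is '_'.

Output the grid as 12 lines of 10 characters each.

Segment 0: (6,3) -> (6,1)
Segment 1: (6,1) -> (7,1)
Segment 2: (7,1) -> (8,1)
Segment 3: (8,1) -> (9,1)
Segment 4: (9,1) -> (9,-0)

Answer: __________
__________
__________
__________
__________
__________
__________
__________
______@___
______@___
______@@@@
_________@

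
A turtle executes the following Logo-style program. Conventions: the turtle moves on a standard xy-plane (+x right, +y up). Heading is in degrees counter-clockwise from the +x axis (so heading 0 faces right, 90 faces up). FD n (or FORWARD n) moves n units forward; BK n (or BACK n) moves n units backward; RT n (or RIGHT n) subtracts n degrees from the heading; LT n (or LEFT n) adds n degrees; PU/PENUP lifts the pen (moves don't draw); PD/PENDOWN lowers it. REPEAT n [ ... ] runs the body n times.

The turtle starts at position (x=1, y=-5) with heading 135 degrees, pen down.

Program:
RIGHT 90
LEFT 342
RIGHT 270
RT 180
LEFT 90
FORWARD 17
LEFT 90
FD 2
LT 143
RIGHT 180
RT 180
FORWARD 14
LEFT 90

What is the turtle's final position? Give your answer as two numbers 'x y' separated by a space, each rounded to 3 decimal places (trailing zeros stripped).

Answer: 12.808 -9.287

Derivation:
Executing turtle program step by step:
Start: pos=(1,-5), heading=135, pen down
RT 90: heading 135 -> 45
LT 342: heading 45 -> 27
RT 270: heading 27 -> 117
RT 180: heading 117 -> 297
LT 90: heading 297 -> 27
FD 17: (1,-5) -> (16.147,2.718) [heading=27, draw]
LT 90: heading 27 -> 117
FD 2: (16.147,2.718) -> (15.239,4.5) [heading=117, draw]
LT 143: heading 117 -> 260
RT 180: heading 260 -> 80
RT 180: heading 80 -> 260
FD 14: (15.239,4.5) -> (12.808,-9.287) [heading=260, draw]
LT 90: heading 260 -> 350
Final: pos=(12.808,-9.287), heading=350, 3 segment(s) drawn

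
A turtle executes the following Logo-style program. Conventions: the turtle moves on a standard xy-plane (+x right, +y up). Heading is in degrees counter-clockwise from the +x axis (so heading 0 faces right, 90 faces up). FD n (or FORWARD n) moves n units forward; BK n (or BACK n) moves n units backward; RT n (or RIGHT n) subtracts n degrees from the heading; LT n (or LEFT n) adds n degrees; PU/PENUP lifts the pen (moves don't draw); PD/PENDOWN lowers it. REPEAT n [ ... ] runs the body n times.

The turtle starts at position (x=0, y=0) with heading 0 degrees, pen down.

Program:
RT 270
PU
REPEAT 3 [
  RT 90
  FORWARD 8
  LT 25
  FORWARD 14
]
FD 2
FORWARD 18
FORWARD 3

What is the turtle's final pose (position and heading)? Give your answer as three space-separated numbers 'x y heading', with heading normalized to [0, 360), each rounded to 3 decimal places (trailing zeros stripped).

Answer: 20.075 -52.2 255

Derivation:
Executing turtle program step by step:
Start: pos=(0,0), heading=0, pen down
RT 270: heading 0 -> 90
PU: pen up
REPEAT 3 [
  -- iteration 1/3 --
  RT 90: heading 90 -> 0
  FD 8: (0,0) -> (8,0) [heading=0, move]
  LT 25: heading 0 -> 25
  FD 14: (8,0) -> (20.688,5.917) [heading=25, move]
  -- iteration 2/3 --
  RT 90: heading 25 -> 295
  FD 8: (20.688,5.917) -> (24.069,-1.334) [heading=295, move]
  LT 25: heading 295 -> 320
  FD 14: (24.069,-1.334) -> (34.794,-10.333) [heading=320, move]
  -- iteration 3/3 --
  RT 90: heading 320 -> 230
  FD 8: (34.794,-10.333) -> (29.652,-16.461) [heading=230, move]
  LT 25: heading 230 -> 255
  FD 14: (29.652,-16.461) -> (26.028,-29.984) [heading=255, move]
]
FD 2: (26.028,-29.984) -> (25.51,-31.916) [heading=255, move]
FD 18: (25.51,-31.916) -> (20.852,-49.303) [heading=255, move]
FD 3: (20.852,-49.303) -> (20.075,-52.2) [heading=255, move]
Final: pos=(20.075,-52.2), heading=255, 0 segment(s) drawn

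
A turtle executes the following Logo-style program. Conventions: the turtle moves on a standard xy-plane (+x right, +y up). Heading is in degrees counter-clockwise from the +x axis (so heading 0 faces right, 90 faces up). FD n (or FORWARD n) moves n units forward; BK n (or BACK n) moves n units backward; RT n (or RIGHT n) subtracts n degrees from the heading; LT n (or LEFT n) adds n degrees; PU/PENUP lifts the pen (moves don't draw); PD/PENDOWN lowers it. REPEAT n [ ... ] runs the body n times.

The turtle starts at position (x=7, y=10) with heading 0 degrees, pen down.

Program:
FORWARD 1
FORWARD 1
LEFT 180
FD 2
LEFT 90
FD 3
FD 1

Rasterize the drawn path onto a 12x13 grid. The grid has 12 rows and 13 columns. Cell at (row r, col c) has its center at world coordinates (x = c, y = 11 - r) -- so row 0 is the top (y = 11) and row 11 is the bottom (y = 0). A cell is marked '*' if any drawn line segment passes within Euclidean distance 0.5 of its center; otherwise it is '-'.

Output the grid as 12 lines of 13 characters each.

Segment 0: (7,10) -> (8,10)
Segment 1: (8,10) -> (9,10)
Segment 2: (9,10) -> (7,10)
Segment 3: (7,10) -> (7,7)
Segment 4: (7,7) -> (7,6)

Answer: -------------
-------***---
-------*-----
-------*-----
-------*-----
-------*-----
-------------
-------------
-------------
-------------
-------------
-------------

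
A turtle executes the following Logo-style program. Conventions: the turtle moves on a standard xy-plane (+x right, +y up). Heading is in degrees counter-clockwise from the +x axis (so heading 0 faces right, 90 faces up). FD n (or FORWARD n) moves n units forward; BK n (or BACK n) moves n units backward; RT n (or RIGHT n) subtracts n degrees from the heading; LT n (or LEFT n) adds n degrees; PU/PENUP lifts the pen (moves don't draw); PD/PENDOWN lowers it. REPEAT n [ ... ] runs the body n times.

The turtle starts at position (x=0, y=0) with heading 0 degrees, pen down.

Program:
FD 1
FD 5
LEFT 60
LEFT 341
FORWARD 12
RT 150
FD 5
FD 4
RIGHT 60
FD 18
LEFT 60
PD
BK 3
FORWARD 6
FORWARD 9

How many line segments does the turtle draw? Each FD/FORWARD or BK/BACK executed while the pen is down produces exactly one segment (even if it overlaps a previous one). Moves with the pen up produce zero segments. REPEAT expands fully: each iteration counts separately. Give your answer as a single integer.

Executing turtle program step by step:
Start: pos=(0,0), heading=0, pen down
FD 1: (0,0) -> (1,0) [heading=0, draw]
FD 5: (1,0) -> (6,0) [heading=0, draw]
LT 60: heading 0 -> 60
LT 341: heading 60 -> 41
FD 12: (6,0) -> (15.057,7.873) [heading=41, draw]
RT 150: heading 41 -> 251
FD 5: (15.057,7.873) -> (13.429,3.145) [heading=251, draw]
FD 4: (13.429,3.145) -> (12.126,-0.637) [heading=251, draw]
RT 60: heading 251 -> 191
FD 18: (12.126,-0.637) -> (-5.543,-4.072) [heading=191, draw]
LT 60: heading 191 -> 251
PD: pen down
BK 3: (-5.543,-4.072) -> (-4.566,-1.235) [heading=251, draw]
FD 6: (-4.566,-1.235) -> (-6.52,-6.908) [heading=251, draw]
FD 9: (-6.52,-6.908) -> (-9.45,-15.418) [heading=251, draw]
Final: pos=(-9.45,-15.418), heading=251, 9 segment(s) drawn
Segments drawn: 9

Answer: 9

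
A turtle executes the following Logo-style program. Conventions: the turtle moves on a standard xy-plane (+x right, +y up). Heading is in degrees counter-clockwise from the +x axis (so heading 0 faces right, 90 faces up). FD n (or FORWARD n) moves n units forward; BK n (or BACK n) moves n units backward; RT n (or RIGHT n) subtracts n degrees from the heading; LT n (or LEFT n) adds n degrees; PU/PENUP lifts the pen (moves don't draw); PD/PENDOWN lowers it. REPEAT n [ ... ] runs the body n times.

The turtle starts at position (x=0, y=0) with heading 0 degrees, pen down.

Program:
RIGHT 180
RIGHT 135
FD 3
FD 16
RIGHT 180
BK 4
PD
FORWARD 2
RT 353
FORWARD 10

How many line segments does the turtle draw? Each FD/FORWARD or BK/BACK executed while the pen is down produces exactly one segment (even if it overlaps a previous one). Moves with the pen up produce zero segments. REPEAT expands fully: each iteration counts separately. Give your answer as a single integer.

Executing turtle program step by step:
Start: pos=(0,0), heading=0, pen down
RT 180: heading 0 -> 180
RT 135: heading 180 -> 45
FD 3: (0,0) -> (2.121,2.121) [heading=45, draw]
FD 16: (2.121,2.121) -> (13.435,13.435) [heading=45, draw]
RT 180: heading 45 -> 225
BK 4: (13.435,13.435) -> (16.263,16.263) [heading=225, draw]
PD: pen down
FD 2: (16.263,16.263) -> (14.849,14.849) [heading=225, draw]
RT 353: heading 225 -> 232
FD 10: (14.849,14.849) -> (8.693,6.969) [heading=232, draw]
Final: pos=(8.693,6.969), heading=232, 5 segment(s) drawn
Segments drawn: 5

Answer: 5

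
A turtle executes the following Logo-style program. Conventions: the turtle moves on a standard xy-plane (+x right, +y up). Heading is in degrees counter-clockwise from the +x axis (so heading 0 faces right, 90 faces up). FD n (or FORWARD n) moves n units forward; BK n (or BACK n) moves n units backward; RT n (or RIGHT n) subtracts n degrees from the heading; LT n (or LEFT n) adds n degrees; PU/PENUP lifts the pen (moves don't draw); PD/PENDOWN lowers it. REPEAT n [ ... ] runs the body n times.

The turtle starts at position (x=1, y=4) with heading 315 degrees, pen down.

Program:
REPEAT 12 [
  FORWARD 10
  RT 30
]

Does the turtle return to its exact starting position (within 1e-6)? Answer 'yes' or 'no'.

Answer: yes

Derivation:
Executing turtle program step by step:
Start: pos=(1,4), heading=315, pen down
REPEAT 12 [
  -- iteration 1/12 --
  FD 10: (1,4) -> (8.071,-3.071) [heading=315, draw]
  RT 30: heading 315 -> 285
  -- iteration 2/12 --
  FD 10: (8.071,-3.071) -> (10.659,-12.73) [heading=285, draw]
  RT 30: heading 285 -> 255
  -- iteration 3/12 --
  FD 10: (10.659,-12.73) -> (8.071,-22.39) [heading=255, draw]
  RT 30: heading 255 -> 225
  -- iteration 4/12 --
  FD 10: (8.071,-22.39) -> (1,-29.461) [heading=225, draw]
  RT 30: heading 225 -> 195
  -- iteration 5/12 --
  FD 10: (1,-29.461) -> (-8.659,-32.049) [heading=195, draw]
  RT 30: heading 195 -> 165
  -- iteration 6/12 --
  FD 10: (-8.659,-32.049) -> (-18.319,-29.461) [heading=165, draw]
  RT 30: heading 165 -> 135
  -- iteration 7/12 --
  FD 10: (-18.319,-29.461) -> (-25.39,-22.39) [heading=135, draw]
  RT 30: heading 135 -> 105
  -- iteration 8/12 --
  FD 10: (-25.39,-22.39) -> (-27.978,-12.73) [heading=105, draw]
  RT 30: heading 105 -> 75
  -- iteration 9/12 --
  FD 10: (-27.978,-12.73) -> (-25.39,-3.071) [heading=75, draw]
  RT 30: heading 75 -> 45
  -- iteration 10/12 --
  FD 10: (-25.39,-3.071) -> (-18.319,4) [heading=45, draw]
  RT 30: heading 45 -> 15
  -- iteration 11/12 --
  FD 10: (-18.319,4) -> (-8.659,6.588) [heading=15, draw]
  RT 30: heading 15 -> 345
  -- iteration 12/12 --
  FD 10: (-8.659,6.588) -> (1,4) [heading=345, draw]
  RT 30: heading 345 -> 315
]
Final: pos=(1,4), heading=315, 12 segment(s) drawn

Start position: (1, 4)
Final position: (1, 4)
Distance = 0; < 1e-6 -> CLOSED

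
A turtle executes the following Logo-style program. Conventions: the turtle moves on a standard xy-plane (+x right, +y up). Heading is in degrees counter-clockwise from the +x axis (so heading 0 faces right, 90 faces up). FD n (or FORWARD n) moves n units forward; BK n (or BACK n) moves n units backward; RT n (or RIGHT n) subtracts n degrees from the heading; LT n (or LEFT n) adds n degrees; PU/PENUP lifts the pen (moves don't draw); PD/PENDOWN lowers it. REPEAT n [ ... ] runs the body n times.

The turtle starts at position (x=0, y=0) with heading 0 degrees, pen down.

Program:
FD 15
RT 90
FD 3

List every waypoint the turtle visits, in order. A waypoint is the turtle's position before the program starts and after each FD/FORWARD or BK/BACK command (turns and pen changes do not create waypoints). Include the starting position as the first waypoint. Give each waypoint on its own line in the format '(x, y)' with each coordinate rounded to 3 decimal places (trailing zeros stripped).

Executing turtle program step by step:
Start: pos=(0,0), heading=0, pen down
FD 15: (0,0) -> (15,0) [heading=0, draw]
RT 90: heading 0 -> 270
FD 3: (15,0) -> (15,-3) [heading=270, draw]
Final: pos=(15,-3), heading=270, 2 segment(s) drawn
Waypoints (3 total):
(0, 0)
(15, 0)
(15, -3)

Answer: (0, 0)
(15, 0)
(15, -3)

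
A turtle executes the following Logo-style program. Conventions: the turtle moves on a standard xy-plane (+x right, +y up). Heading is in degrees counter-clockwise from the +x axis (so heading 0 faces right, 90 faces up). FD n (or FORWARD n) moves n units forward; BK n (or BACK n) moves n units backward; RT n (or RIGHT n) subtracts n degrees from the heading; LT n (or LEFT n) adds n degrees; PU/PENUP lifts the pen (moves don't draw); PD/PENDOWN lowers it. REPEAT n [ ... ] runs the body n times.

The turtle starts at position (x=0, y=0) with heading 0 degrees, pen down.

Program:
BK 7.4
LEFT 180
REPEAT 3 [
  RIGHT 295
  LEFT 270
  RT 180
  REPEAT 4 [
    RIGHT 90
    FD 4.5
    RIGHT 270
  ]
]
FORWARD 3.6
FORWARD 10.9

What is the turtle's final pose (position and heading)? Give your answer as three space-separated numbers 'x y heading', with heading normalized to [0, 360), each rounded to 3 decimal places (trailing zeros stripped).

Answer: -14.852 -23.408 285

Derivation:
Executing turtle program step by step:
Start: pos=(0,0), heading=0, pen down
BK 7.4: (0,0) -> (-7.4,0) [heading=0, draw]
LT 180: heading 0 -> 180
REPEAT 3 [
  -- iteration 1/3 --
  RT 295: heading 180 -> 245
  LT 270: heading 245 -> 155
  RT 180: heading 155 -> 335
  REPEAT 4 [
    -- iteration 1/4 --
    RT 90: heading 335 -> 245
    FD 4.5: (-7.4,0) -> (-9.302,-4.078) [heading=245, draw]
    RT 270: heading 245 -> 335
    -- iteration 2/4 --
    RT 90: heading 335 -> 245
    FD 4.5: (-9.302,-4.078) -> (-11.204,-8.157) [heading=245, draw]
    RT 270: heading 245 -> 335
    -- iteration 3/4 --
    RT 90: heading 335 -> 245
    FD 4.5: (-11.204,-8.157) -> (-13.105,-12.235) [heading=245, draw]
    RT 270: heading 245 -> 335
    -- iteration 4/4 --
    RT 90: heading 335 -> 245
    FD 4.5: (-13.105,-12.235) -> (-15.007,-16.314) [heading=245, draw]
    RT 270: heading 245 -> 335
  ]
  -- iteration 2/3 --
  RT 295: heading 335 -> 40
  LT 270: heading 40 -> 310
  RT 180: heading 310 -> 130
  REPEAT 4 [
    -- iteration 1/4 --
    RT 90: heading 130 -> 40
    FD 4.5: (-15.007,-16.314) -> (-11.56,-13.421) [heading=40, draw]
    RT 270: heading 40 -> 130
    -- iteration 2/4 --
    RT 90: heading 130 -> 40
    FD 4.5: (-11.56,-13.421) -> (-8.113,-10.528) [heading=40, draw]
    RT 270: heading 40 -> 130
    -- iteration 3/4 --
    RT 90: heading 130 -> 40
    FD 4.5: (-8.113,-10.528) -> (-4.666,-7.636) [heading=40, draw]
    RT 270: heading 40 -> 130
    -- iteration 4/4 --
    RT 90: heading 130 -> 40
    FD 4.5: (-4.666,-7.636) -> (-1.218,-4.743) [heading=40, draw]
    RT 270: heading 40 -> 130
  ]
  -- iteration 3/3 --
  RT 295: heading 130 -> 195
  LT 270: heading 195 -> 105
  RT 180: heading 105 -> 285
  REPEAT 4 [
    -- iteration 1/4 --
    RT 90: heading 285 -> 195
    FD 4.5: (-1.218,-4.743) -> (-5.565,-5.908) [heading=195, draw]
    RT 270: heading 195 -> 285
    -- iteration 2/4 --
    RT 90: heading 285 -> 195
    FD 4.5: (-5.565,-5.908) -> (-9.912,-7.073) [heading=195, draw]
    RT 270: heading 195 -> 285
    -- iteration 3/4 --
    RT 90: heading 285 -> 195
    FD 4.5: (-9.912,-7.073) -> (-14.258,-8.237) [heading=195, draw]
    RT 270: heading 195 -> 285
    -- iteration 4/4 --
    RT 90: heading 285 -> 195
    FD 4.5: (-14.258,-8.237) -> (-18.605,-9.402) [heading=195, draw]
    RT 270: heading 195 -> 285
  ]
]
FD 3.6: (-18.605,-9.402) -> (-17.673,-12.879) [heading=285, draw]
FD 10.9: (-17.673,-12.879) -> (-14.852,-23.408) [heading=285, draw]
Final: pos=(-14.852,-23.408), heading=285, 15 segment(s) drawn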